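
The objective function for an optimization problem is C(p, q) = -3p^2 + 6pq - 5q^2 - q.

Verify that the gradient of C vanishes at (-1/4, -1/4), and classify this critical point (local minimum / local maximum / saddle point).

local maximum

∇C = (-6p + 6q, 6p - 10q - 1); substituting (-1/4, -1/4) gives ∇C = (0, 0), so (-1/4, -1/4) is indeed a critical point.
The Hessian of C is constant: H = [[-6, 6], [6, -10]].
det(H) = (-6)·(-10) − 6² = 24.
det(H) > 0 and tr(H) = -16 < 0, so H is negative definite and the point is a local maximum.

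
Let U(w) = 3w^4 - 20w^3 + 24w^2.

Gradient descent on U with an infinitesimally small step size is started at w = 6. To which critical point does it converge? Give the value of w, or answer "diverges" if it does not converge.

4

U'(w) = 12w(w - 4)(w - 1), so U'(6) = 720.
Gradient descent moves in the -U' direction, i.e. w is decreasing.
The nearest critical point in that direction is w = 4, where U'' = 144 > 0 (a local minimum). The iterate converges there.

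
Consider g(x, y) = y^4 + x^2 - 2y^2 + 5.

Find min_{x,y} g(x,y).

g(x,y) separates as P(x) + Q(y) + 5, so its minimum is min P + min Q + 5.
P'(x) = 2x vanishes at x ∈ {0}; Q'(y) = 4y(y - 1)(y + 1) vanishes at y ∈ {-1, 0, 1}.
Local minima of P (where P''>0): P(0)=0. Local minima of Q: Q(-1)=-1, Q(1)=-1.
So the global minimum of g is P(0) + Q(-1) + 5 = 0 − 1 + 5 = 4, attained at (0, -1).

4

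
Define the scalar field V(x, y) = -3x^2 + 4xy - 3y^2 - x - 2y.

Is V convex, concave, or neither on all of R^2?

concave

V is quadratic, so its Hessian is the constant matrix H = [[-6, 4], [4, -6]].
det(H) = 20, tr(H) = -12.
det(H) > 0 and tr(H) < 0, so H is negative definite everywhere: concave.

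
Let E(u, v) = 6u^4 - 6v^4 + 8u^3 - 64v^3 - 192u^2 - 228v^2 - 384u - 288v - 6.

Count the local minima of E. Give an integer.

2

E separates as a function of u plus a function of v, so ∇E=0 decouples.
∂E/∂u = 24(u - 4)(u + 1)(u + 4) = 0 at u ∈ {-4, -1, 4}; ∂E/∂v = -24(v + 1)(v + 3)(v + 4) = 0 at v ∈ {-4, -3, -1}.
The Hessian is diagonal: diag(E_uu, E_vv). Second derivatives: E_uu(-4)=576, E_uu(-1)=-360, E_uu(4)=960; E_vv(-4)=-72, E_vv(-3)=48, E_vv(-1)=-144.
Local minima occur where both diagonal entries positive: (-4, -3), (4, -3). Count: 2.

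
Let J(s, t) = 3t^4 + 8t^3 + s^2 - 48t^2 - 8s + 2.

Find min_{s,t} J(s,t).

J(s,t) separates as P(s) + Q(t) + 2, so its minimum is min P + min Q + 2.
P'(s) = 2s - 8 vanishes at s ∈ {4}; Q'(t) = 12t(t - 2)(t + 4) vanishes at t ∈ {-4, 0, 2}.
Local minima of P (where P''>0): P(4)=-16. Local minima of Q: Q(-4)=-512, Q(2)=-80.
So the global minimum of J is P(4) + Q(-4) + 2 = -16 − 512 + 2 = -526, attained at (4, -4).

-526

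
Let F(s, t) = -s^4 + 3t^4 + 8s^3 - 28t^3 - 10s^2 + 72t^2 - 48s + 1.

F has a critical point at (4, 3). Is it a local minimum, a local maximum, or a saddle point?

local maximum

The mixed partial ∂²F/∂s∂t is 0, so the Hessian at any point is diag(F_ss, F_tt) = diag(4(-3s^2 + 12s - 5), 12(3t^2 - 14t + 12)).
At (4, 3): H = diag(-20, -36).
Both eigenvalues are negative, so H is negative definite: a local maximum.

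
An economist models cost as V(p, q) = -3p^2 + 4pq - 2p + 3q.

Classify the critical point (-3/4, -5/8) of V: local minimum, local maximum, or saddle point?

saddle point

The Hessian of V is constant: H = [[-6, 4], [4, 0]].
det(H) = (-6)·0 − 4² = -16.
Since det(H) < 0, H is indefinite and the critical point is a saddle point.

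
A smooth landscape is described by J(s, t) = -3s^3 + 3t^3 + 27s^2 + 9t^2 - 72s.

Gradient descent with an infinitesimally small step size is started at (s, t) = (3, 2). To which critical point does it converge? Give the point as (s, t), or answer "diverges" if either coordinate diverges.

J is separable, so gradient descent decouples: s follows -∂J/∂s, t follows -∂J/∂t.
∂J/∂s = -9(s - 4)(s - 2); at s=3 this is 9, so s decreases.
∂J/∂t = 9t(t + 2); at t=2 this is 72, so t decreases.
s converges to its nearest critical value 2 (a local min of the s-part); t converges to 0. The iterate converges to (2, 0).

(2, 0)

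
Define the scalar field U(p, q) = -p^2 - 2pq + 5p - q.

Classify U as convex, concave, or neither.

U is quadratic, so its Hessian is the constant matrix H = [[-2, -2], [-2, 0]].
det(H) = -4, tr(H) = -2.
det(H) < 0, so H is indefinite: neither convex nor concave.

neither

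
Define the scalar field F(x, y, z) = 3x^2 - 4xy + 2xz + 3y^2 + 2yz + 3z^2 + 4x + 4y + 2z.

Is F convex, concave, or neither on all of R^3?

F is quadratic, so its Hessian is the constant matrix H = [[6, -4, 2], [-4, 6, 2], [2, 2, 6]].
Leading principal minors: 6, 20, 40.
All positive ⇒ H ≻ 0 ⇒ convex.

convex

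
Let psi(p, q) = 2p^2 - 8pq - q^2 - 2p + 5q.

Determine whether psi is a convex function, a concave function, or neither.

neither

psi is quadratic, so its Hessian is the constant matrix H = [[4, -8], [-8, -2]].
det(H) = -72, tr(H) = 2.
det(H) < 0, so H is indefinite: neither convex nor concave.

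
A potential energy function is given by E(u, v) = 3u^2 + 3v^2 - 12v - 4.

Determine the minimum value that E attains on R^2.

-16

E(u,v) separates as P(u) + Q(v) − 4, so its minimum is min P + min Q − 4.
P'(u) = 6u vanishes at u ∈ {0}; Q'(v) = 6v - 12 vanishes at v ∈ {2}.
Local minima of P (where P''>0): P(0)=0. Local minima of Q: Q(2)=-12.
So the global minimum of E is P(0) + Q(2) − 4 = 0 − 12 − 4 = -16, attained at (0, 2).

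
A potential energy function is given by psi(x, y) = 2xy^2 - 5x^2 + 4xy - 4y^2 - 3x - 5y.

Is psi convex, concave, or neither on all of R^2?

The term 2xy^2 is cubic, so the Hessian is not constant.
∂²psi/∂y² = 4x - 8, which takes both signs as x varies (negative for sufficiently negative x). A diagonal entry of the Hessian changing sign means the Hessian is neither positive- nor negative-semidefinite on all of R^2.

neither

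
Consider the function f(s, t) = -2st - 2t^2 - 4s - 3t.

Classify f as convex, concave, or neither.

neither

f is quadratic, so its Hessian is the constant matrix H = [[0, -2], [-2, -4]].
det(H) = -4, tr(H) = -4.
det(H) < 0, so H is indefinite: neither convex nor concave.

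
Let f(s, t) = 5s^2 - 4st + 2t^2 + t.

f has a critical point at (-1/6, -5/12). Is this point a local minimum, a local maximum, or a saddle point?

local minimum

The Hessian of f is constant: H = [[10, -4], [-4, 4]].
det(H) = 10·4 − (-4)² = 24.
det(H) > 0 and tr(H) = 14 > 0, so H is positive definite and the point is a local minimum.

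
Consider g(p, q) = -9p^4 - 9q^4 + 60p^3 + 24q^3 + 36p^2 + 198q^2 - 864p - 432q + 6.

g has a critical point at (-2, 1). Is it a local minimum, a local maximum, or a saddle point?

saddle point

The mixed partial ∂²g/∂p∂q is 0, so the Hessian at any point is diag(g_pp, g_qq) = diag(36(-3p^2 + 10p + 2), 36(-3q^2 + 4q + 11)).
At (-2, 1): H = diag(-1080, 432).
The eigenvalues have opposite signs, so H is indefinite: a saddle point.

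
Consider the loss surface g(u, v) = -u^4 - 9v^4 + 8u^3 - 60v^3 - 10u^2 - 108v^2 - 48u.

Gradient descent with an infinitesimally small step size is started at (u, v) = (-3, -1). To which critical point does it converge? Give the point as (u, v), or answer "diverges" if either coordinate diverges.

diverges

g is separable, so gradient descent decouples: u follows -∂g/∂u, v follows -∂g/∂v.
∂g/∂u = -4(u - 4)(u - 3)(u + 1); at u=-3 this is 336, so u decreases.
∂g/∂v = -36v(v + 2)(v + 3); at v=-1 this is 72, so v decreases.
The u-coordinate has no critical point in that direction and runs off to infinity.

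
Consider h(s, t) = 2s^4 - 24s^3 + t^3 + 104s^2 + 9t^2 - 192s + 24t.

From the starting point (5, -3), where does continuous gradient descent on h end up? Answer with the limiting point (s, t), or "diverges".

(4, -2)

h is separable, so gradient descent decouples: s follows -∂h/∂s, t follows -∂h/∂t.
∂h/∂s = 8(s - 4)(s - 3)(s - 2); at s=5 this is 48, so s decreases.
∂h/∂t = 3(t + 2)(t + 4); at t=-3 this is -3, so t increases.
s converges to its nearest critical value 4 (a local min of the s-part); t converges to -2. The iterate converges to (4, -2).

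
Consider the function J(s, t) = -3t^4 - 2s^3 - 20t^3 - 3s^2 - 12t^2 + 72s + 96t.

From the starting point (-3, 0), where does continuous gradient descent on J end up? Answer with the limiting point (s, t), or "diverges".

(-4, -2)

J is separable, so gradient descent decouples: s follows -∂J/∂s, t follows -∂J/∂t.
∂J/∂s = -6(s - 3)(s + 4); at s=-3 this is 36, so s decreases.
∂J/∂t = -12(t - 1)(t + 2)(t + 4); at t=0 this is 96, so t decreases.
s converges to its nearest critical value -4 (a local min of the s-part); t converges to -2. The iterate converges to (-4, -2).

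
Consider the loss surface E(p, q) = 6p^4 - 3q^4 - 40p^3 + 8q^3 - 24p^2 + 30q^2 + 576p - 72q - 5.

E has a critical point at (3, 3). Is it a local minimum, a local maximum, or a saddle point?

The mixed partial ∂²E/∂p∂q is 0, so the Hessian at any point is diag(E_pp, E_qq) = diag(24(3p^2 - 10p - 2), 12(-3q^2 + 4q + 5)).
At (3, 3): H = diag(-120, -120).
Both eigenvalues are negative, so H is negative definite: a local maximum.

local maximum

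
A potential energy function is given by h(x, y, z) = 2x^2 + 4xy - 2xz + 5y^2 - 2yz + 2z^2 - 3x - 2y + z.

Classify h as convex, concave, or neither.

h is quadratic, so its Hessian is the constant matrix H = [[4, 4, -2], [4, 10, -2], [-2, -2, 4]].
Leading principal minors: 4, 24, 72.
All positive ⇒ H ≻ 0 ⇒ convex.

convex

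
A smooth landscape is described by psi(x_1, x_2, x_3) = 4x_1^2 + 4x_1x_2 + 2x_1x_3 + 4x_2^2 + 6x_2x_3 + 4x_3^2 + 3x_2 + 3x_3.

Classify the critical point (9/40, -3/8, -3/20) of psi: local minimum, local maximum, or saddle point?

The Hessian is constant: H = [[8, 4, 2], [4, 8, 6], [2, 6, 8]].
Leading principal minors: Δ₁ = 8, Δ₂ = 48, Δ₃ = 160.
All leading minors are positive, so H is positive definite: a local minimum.

local minimum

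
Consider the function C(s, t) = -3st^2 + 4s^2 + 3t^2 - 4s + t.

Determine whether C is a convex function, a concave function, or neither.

neither

The term -3st^2 is cubic, so the Hessian is not constant.
∂²C/∂t² = -6s + 6, which takes both signs as s varies (negative for sufficiently large s). A diagonal entry of the Hessian changing sign means the Hessian is neither positive- nor negative-semidefinite on all of R^2.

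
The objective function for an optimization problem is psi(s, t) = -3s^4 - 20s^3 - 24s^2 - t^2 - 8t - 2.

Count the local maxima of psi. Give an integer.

2

psi separates as a function of s plus a function of t, so ∇psi=0 decouples.
∂psi/∂s = -12s(s + 1)(s + 4) = 0 at s ∈ {-4, -1, 0}; ∂psi/∂t = -2(t + 4) = 0 at t ∈ {-4}.
The Hessian is diagonal: diag(psi_ss, psi_tt). Second derivatives: psi_ss(-4)=-144, psi_ss(-1)=36, psi_ss(0)=-48; psi_tt(-4)=-2.
Local maxima occur where both diagonal entries negative: (-4, -4), (0, -4). Count: 2.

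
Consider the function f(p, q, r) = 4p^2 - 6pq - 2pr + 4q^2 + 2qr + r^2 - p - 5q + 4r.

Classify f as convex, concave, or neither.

f is quadratic, so its Hessian is the constant matrix H = [[8, -6, -2], [-6, 8, 2], [-2, 2, 2]].
Leading principal minors: 8, 28, 40.
All positive ⇒ H ≻ 0 ⇒ convex.

convex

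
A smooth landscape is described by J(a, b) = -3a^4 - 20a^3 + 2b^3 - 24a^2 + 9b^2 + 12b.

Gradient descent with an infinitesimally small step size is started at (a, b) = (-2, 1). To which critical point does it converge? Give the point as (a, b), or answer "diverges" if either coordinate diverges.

(-1, -1)

J is separable, so gradient descent decouples: a follows -∂J/∂a, b follows -∂J/∂b.
∂J/∂a = -12a(a + 1)(a + 4); at a=-2 this is -48, so a increases.
∂J/∂b = 6(b + 1)(b + 2); at b=1 this is 36, so b decreases.
a converges to its nearest critical value -1 (a local min of the a-part); b converges to -1. The iterate converges to (-1, -1).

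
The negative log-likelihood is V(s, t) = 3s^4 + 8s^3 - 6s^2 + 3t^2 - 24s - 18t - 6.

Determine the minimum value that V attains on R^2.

V(s,t) separates as P(s) + Q(t) − 6, so its minimum is min P + min Q − 6.
P'(s) = 12(s - 1)(s + 1)(s + 2) vanishes at s ∈ {-2, -1, 1}; Q'(t) = 6(t - 3) vanishes at t ∈ {3}.
Local minima of P (where P''>0): P(-2)=8, P(1)=-19. Local minima of Q: Q(3)=-27.
So the global minimum of V is P(1) + Q(3) − 6 = -19 − 27 − 6 = -52, attained at (1, 3).

-52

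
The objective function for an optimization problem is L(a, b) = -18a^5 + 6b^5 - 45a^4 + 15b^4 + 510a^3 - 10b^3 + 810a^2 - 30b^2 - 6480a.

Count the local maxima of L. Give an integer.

4

L separates as a function of a plus a function of b, so ∇L=0 decouples.
∂L/∂a = -90(a - 3)(a - 2)(a + 3)(a + 4) = 0 at a ∈ {-4, -3, 2, 3}; ∂L/∂b = 30b(b - 1)(b + 1)(b + 2) = 0 at b ∈ {-2, -1, 0, 1}.
The Hessian is diagonal: diag(L_aa, L_bb). Second derivatives: L_aa(-4)=3780, L_aa(-3)=-2700, L_aa(2)=2700, L_aa(3)=-3780; L_bb(-2)=-180, L_bb(-1)=60, L_bb(0)=-60, L_bb(1)=180.
Local maxima occur where both diagonal entries negative: (-3, -2), (-3, 0), (3, -2), (3, 0). Count: 4.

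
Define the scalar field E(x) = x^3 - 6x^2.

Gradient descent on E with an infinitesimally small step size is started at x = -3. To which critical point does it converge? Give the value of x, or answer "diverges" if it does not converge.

E'(x) = 3x(x - 4), so E'(-3) = 63.
Gradient descent moves in the -E' direction, i.e. x is decreasing.
There is no critical point below x=-3, and E' keeps the same sign, so the iterate runs off to −∞.

diverges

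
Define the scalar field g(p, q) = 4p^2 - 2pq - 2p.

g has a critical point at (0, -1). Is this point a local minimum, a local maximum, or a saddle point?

saddle point

The Hessian of g is constant: H = [[8, -2], [-2, 0]].
det(H) = 8·0 − (-2)² = -4.
Since det(H) < 0, H is indefinite and the critical point is a saddle point.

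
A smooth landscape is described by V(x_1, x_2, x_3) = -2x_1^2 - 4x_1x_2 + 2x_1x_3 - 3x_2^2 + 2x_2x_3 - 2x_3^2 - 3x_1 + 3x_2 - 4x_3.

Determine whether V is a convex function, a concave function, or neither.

V is quadratic, so its Hessian is the constant matrix H = [[-4, -4, 2], [-4, -6, 2], [2, 2, -4]].
Leading principal minors: -4, 8, -24.
Signs alternate −, +, − ⇒ H ≺ 0 ⇒ concave.

concave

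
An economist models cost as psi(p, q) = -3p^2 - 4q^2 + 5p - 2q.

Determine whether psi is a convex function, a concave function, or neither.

psi is quadratic, so its Hessian is the constant matrix H = [[-6, 0], [0, -8]].
det(H) = 48, tr(H) = -14.
det(H) > 0 and tr(H) < 0, so H is negative definite everywhere: concave.

concave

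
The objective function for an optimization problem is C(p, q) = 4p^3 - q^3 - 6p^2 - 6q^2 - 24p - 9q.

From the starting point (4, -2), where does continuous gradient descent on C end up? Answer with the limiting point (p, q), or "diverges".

(2, -3)

C is separable, so gradient descent decouples: p follows -∂C/∂p, q follows -∂C/∂q.
∂C/∂p = 12(p - 2)(p + 1); at p=4 this is 120, so p decreases.
∂C/∂q = -3(q + 1)(q + 3); at q=-2 this is 3, so q decreases.
p converges to its nearest critical value 2 (a local min of the p-part); q converges to -3. The iterate converges to (2, -3).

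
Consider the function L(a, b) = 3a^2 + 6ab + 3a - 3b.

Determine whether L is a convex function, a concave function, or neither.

L is quadratic, so its Hessian is the constant matrix H = [[6, 6], [6, 0]].
det(H) = -36, tr(H) = 6.
det(H) < 0, so H is indefinite: neither convex nor concave.

neither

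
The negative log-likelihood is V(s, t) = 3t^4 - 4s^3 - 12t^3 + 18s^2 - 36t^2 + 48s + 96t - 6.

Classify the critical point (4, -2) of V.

saddle point

The mixed partial ∂²V/∂s∂t is 0, so the Hessian at any point is diag(V_ss, V_tt) = diag(12(-2s + 3), 36(t^2 - 2t - 2)).
At (4, -2): H = diag(-60, 216).
The eigenvalues have opposite signs, so H is indefinite: a saddle point.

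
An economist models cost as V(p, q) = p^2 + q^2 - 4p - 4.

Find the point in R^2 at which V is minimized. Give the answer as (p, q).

V(p,q) separates as A(p) + B(q) − 4, so its minimum is min A + min B − 4.
A'(p) = 2p - 4 vanishes at p ∈ {2}; B'(q) = 2q vanishes at q ∈ {0}.
Local minima of A (where A''>0): A(2)=-4. Local minima of B: B(0)=0.
So the global minimum of V is A(2) + B(0) − 4 = -4 + 0 − 4 = -8, attained at (2, 0).

(2, 0)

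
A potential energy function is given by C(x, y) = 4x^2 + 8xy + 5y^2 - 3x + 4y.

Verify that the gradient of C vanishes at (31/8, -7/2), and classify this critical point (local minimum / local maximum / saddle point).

local minimum

∇C = (8x + 8y - 3, 8x + 10y + 4); substituting (31/8, -7/2) gives ∇C = (0, 0), so (31/8, -7/2) is indeed a critical point.
The Hessian of C is constant: H = [[8, 8], [8, 10]].
det(H) = 8·10 − 8² = 16.
det(H) > 0 and tr(H) = 18 > 0, so H is positive definite and the point is a local minimum.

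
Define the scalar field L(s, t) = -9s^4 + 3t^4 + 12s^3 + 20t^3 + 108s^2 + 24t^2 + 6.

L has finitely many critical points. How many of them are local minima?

L separates as a function of s plus a function of t, so ∇L=0 decouples.
∂L/∂s = -36s(s - 3)(s + 2) = 0 at s ∈ {-2, 0, 3}; ∂L/∂t = 12t(t + 1)(t + 4) = 0 at t ∈ {-4, -1, 0}.
The Hessian is diagonal: diag(L_ss, L_tt). Second derivatives: L_ss(-2)=-360, L_ss(0)=216, L_ss(3)=-540; L_tt(-4)=144, L_tt(-1)=-36, L_tt(0)=48.
Local minima occur where both diagonal entries positive: (0, -4), (0, 0). Count: 2.

2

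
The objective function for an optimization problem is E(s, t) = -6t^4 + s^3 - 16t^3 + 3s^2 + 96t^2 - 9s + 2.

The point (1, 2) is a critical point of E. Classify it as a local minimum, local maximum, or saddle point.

The mixed partial ∂²E/∂s∂t is 0, so the Hessian at any point is diag(E_ss, E_tt) = diag(6(s + 1), 24(-3t^2 - 4t + 8)).
At (1, 2): H = diag(12, -288).
The eigenvalues have opposite signs, so H is indefinite: a saddle point.

saddle point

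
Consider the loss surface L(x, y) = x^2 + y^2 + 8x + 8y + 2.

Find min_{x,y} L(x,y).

L(x,y) separates as P(x) + Q(y) + 2, so its minimum is min P + min Q + 2.
P'(x) = 2x + 8 vanishes at x ∈ {-4}; Q'(y) = 2y + 8 vanishes at y ∈ {-4}.
Local minima of P (where P''>0): P(-4)=-16. Local minima of Q: Q(-4)=-16.
So the global minimum of L is P(-4) + Q(-4) + 2 = -16 − 16 + 2 = -30, attained at (-4, -4).

-30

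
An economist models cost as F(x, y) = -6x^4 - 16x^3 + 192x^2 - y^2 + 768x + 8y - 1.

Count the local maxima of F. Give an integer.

2

F separates as a function of x plus a function of y, so ∇F=0 decouples.
∂F/∂x = -24(x - 4)(x + 2)(x + 4) = 0 at x ∈ {-4, -2, 4}; ∂F/∂y = -2(y - 4) = 0 at y ∈ {4}.
The Hessian is diagonal: diag(F_xx, F_yy). Second derivatives: F_xx(-4)=-384, F_xx(-2)=288, F_xx(4)=-1152; F_yy(4)=-2.
Local maxima occur where both diagonal entries negative: (-4, 4), (4, 4). Count: 2.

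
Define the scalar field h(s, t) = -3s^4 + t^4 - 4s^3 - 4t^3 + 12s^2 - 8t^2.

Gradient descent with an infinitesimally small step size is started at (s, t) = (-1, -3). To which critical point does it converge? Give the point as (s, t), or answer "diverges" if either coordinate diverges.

h is separable, so gradient descent decouples: s follows -∂h/∂s, t follows -∂h/∂t.
∂h/∂s = -12s(s - 1)(s + 2); at s=-1 this is -24, so s increases.
∂h/∂t = 4t(t - 4)(t + 1); at t=-3 this is -168, so t increases.
s converges to its nearest critical value 0 (a local min of the s-part); t converges to -1. The iterate converges to (0, -1).

(0, -1)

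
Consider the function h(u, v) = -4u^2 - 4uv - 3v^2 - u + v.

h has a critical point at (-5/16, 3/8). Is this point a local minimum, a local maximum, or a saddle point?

The Hessian of h is constant: H = [[-8, -4], [-4, -6]].
det(H) = (-8)·(-6) − (-4)² = 32.
det(H) > 0 and tr(H) = -14 < 0, so H is negative definite and the point is a local maximum.

local maximum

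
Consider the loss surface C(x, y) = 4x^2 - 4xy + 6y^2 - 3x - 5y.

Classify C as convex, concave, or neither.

convex

C is quadratic, so its Hessian is the constant matrix H = [[8, -4], [-4, 12]].
det(H) = 80, tr(H) = 20.
det(H) > 0 and tr(H) > 0, so H is positive definite everywhere: convex.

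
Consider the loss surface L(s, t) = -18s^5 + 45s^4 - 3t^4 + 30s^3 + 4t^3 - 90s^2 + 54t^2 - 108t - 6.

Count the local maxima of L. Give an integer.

4

L separates as a function of s plus a function of t, so ∇L=0 decouples.
∂L/∂s = -90s(s - 2)(s - 1)(s + 1) = 0 at s ∈ {-1, 0, 1, 2}; ∂L/∂t = -12(t - 3)(t - 1)(t + 3) = 0 at t ∈ {-3, 1, 3}.
The Hessian is diagonal: diag(L_ss, L_tt). Second derivatives: L_ss(-1)=540, L_ss(0)=-180, L_ss(1)=180, L_ss(2)=-540; L_tt(-3)=-288, L_tt(1)=96, L_tt(3)=-144.
Local maxima occur where both diagonal entries negative: (0, -3), (0, 3), (2, -3), (2, 3). Count: 4.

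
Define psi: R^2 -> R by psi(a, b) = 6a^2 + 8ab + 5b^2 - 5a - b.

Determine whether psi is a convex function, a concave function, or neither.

psi is quadratic, so its Hessian is the constant matrix H = [[12, 8], [8, 10]].
det(H) = 56, tr(H) = 22.
det(H) > 0 and tr(H) > 0, so H is positive definite everywhere: convex.

convex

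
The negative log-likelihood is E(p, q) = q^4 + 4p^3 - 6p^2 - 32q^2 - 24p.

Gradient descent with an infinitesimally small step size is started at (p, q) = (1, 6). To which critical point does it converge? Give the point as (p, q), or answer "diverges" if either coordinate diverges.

(2, 4)

E is separable, so gradient descent decouples: p follows -∂E/∂p, q follows -∂E/∂q.
∂E/∂p = 12(p - 2)(p + 1); at p=1 this is -24, so p increases.
∂E/∂q = 4q(q - 4)(q + 4); at q=6 this is 480, so q decreases.
p converges to its nearest critical value 2 (a local min of the p-part); q converges to 4. The iterate converges to (2, 4).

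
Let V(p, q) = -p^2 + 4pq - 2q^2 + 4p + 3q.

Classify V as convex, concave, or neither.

neither

V is quadratic, so its Hessian is the constant matrix H = [[-2, 4], [4, -4]].
det(H) = -8, tr(H) = -6.
det(H) < 0, so H is indefinite: neither convex nor concave.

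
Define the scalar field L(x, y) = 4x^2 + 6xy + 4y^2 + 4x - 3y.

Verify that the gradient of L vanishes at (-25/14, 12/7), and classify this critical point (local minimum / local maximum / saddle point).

∇L = (8x + 6y + 4, 6x + 8y - 3); substituting (-25/14, 12/7) gives ∇L = (0, 0), so (-25/14, 12/7) is indeed a critical point.
The Hessian of L is constant: H = [[8, 6], [6, 8]].
det(H) = 8·8 − 6² = 28.
det(H) > 0 and tr(H) = 16 > 0, so H is positive definite and the point is a local minimum.

local minimum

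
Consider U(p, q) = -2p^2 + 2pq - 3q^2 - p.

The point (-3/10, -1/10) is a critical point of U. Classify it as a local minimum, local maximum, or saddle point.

The Hessian of U is constant: H = [[-4, 2], [2, -6]].
det(H) = (-4)·(-6) − 2² = 20.
det(H) > 0 and tr(H) = -10 < 0, so H is negative definite and the point is a local maximum.

local maximum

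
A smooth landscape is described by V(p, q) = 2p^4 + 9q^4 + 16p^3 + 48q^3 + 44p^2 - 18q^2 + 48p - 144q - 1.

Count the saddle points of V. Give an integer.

4

V separates as a function of p plus a function of q, so ∇V=0 decouples.
∂V/∂p = 8(p + 1)(p + 2)(p + 3) = 0 at p ∈ {-3, -2, -1}; ∂V/∂q = 36(q - 1)(q + 1)(q + 4) = 0 at q ∈ {-4, -1, 1}.
The Hessian is diagonal: diag(V_pp, V_qq). Second derivatives: V_pp(-3)=16, V_pp(-2)=-8, V_pp(-1)=16; V_qq(-4)=540, V_qq(-1)=-216, V_qq(1)=360.
Saddle points occur where the two diagonal entries have opposite signs: (-3, -1), (-2, -4), (-2, 1), (-1, -1). Count: 4.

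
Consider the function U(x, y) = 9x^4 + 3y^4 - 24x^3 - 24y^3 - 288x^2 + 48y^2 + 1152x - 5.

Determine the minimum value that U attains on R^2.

U(x,y) separates as P(x) + Q(y) − 5, so its minimum is min P + min Q − 5.
P'(x) = 36(x - 4)(x - 2)(x + 4) vanishes at x ∈ {-4, 2, 4}; Q'(y) = 12y(y - 4)(y - 2) vanishes at y ∈ {0, 2, 4}.
Local minima of P (where P''>0): P(-4)=-5376, P(4)=768. Local minima of Q: Q(0)=0, Q(4)=0.
So the global minimum of U is P(-4) + Q(0) − 5 = -5376 + 0 − 5 = -5381, attained at (-4, 0).

-5381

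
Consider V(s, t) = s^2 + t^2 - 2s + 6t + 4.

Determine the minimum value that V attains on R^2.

V(s,t) separates as P(s) + Q(t) + 4, so its minimum is min P + min Q + 4.
P'(s) = 2s - 2 vanishes at s ∈ {1}; Q'(t) = 2(t + 3) vanishes at t ∈ {-3}.
Local minima of P (where P''>0): P(1)=-1. Local minima of Q: Q(-3)=-9.
So the global minimum of V is P(1) + Q(-3) + 4 = -1 − 9 + 4 = -6, attained at (1, -3).

-6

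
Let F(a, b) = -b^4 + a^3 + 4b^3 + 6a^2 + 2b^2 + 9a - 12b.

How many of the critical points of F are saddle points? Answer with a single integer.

F separates as a function of a plus a function of b, so ∇F=0 decouples.
∂F/∂a = 3(a + 1)(a + 3) = 0 at a ∈ {-3, -1}; ∂F/∂b = -4(b - 3)(b - 1)(b + 1) = 0 at b ∈ {-1, 1, 3}.
The Hessian is diagonal: diag(F_aa, F_bb). Second derivatives: F_aa(-3)=-6, F_aa(-1)=6; F_bb(-1)=-32, F_bb(1)=16, F_bb(3)=-32.
Saddle points occur where the two diagonal entries have opposite signs: (-3, 1), (-1, -1), (-1, 3). Count: 3.

3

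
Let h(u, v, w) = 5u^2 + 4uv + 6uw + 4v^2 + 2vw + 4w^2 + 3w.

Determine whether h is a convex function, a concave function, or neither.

h is quadratic, so its Hessian is the constant matrix H = [[10, 4, 6], [4, 8, 2], [6, 2, 8]].
Leading principal minors: 10, 64, 280.
All positive ⇒ H ≻ 0 ⇒ convex.

convex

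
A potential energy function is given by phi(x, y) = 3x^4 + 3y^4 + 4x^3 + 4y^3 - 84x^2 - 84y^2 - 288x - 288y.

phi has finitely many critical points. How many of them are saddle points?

phi separates as a function of x plus a function of y, so ∇phi=0 decouples.
∂phi/∂x = 12(x - 4)(x + 2)(x + 3) = 0 at x ∈ {-3, -2, 4}; ∂phi/∂y = 12(y - 4)(y + 2)(y + 3) = 0 at y ∈ {-3, -2, 4}.
The Hessian is diagonal: diag(phi_xx, phi_yy). Second derivatives: phi_xx(-3)=84, phi_xx(-2)=-72, phi_xx(4)=504; phi_yy(-3)=84, phi_yy(-2)=-72, phi_yy(4)=504.
Saddle points occur where the two diagonal entries have opposite signs: (-3, -2), (-2, -3), (-2, 4), (4, -2). Count: 4.

4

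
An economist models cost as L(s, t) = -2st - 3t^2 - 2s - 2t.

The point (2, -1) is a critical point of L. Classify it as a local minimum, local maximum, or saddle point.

The Hessian of L is constant: H = [[0, -2], [-2, -6]].
det(H) = 0·(-6) − (-2)² = -4.
Since det(H) < 0, H is indefinite and the critical point is a saddle point.

saddle point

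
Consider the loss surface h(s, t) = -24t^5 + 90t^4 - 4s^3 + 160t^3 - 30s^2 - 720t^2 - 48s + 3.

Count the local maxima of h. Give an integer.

h separates as a function of s plus a function of t, so ∇h=0 decouples.
∂h/∂s = -12(s + 1)(s + 4) = 0 at s ∈ {-4, -1}; ∂h/∂t = -120t(t - 3)(t - 2)(t + 2) = 0 at t ∈ {-2, 0, 2, 3}.
The Hessian is diagonal: diag(h_ss, h_tt). Second derivatives: h_ss(-4)=36, h_ss(-1)=-36; h_tt(-2)=4800, h_tt(0)=-1440, h_tt(2)=960, h_tt(3)=-1800.
Local maxima occur where both diagonal entries negative: (-1, 0), (-1, 3). Count: 2.

2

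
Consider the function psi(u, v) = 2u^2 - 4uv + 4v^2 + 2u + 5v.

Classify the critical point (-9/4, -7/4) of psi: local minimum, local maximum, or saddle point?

The Hessian of psi is constant: H = [[4, -4], [-4, 8]].
det(H) = 4·8 − (-4)² = 16.
det(H) > 0 and tr(H) = 12 > 0, so H is positive definite and the point is a local minimum.

local minimum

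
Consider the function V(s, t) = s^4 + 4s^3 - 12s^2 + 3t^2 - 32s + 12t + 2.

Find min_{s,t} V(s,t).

-74

V(s,t) separates as P(s) + Q(t) + 2, so its minimum is min P + min Q + 2.
P'(s) = 4(s - 2)(s + 1)(s + 4) vanishes at s ∈ {-4, -1, 2}; Q'(t) = 6(t + 2) vanishes at t ∈ {-2}.
Local minima of P (where P''>0): P(-4)=-64, P(2)=-64. Local minima of Q: Q(-2)=-12.
So the global minimum of V is P(-4) + Q(-2) + 2 = -64 − 12 + 2 = -74, attained at (-4, -2).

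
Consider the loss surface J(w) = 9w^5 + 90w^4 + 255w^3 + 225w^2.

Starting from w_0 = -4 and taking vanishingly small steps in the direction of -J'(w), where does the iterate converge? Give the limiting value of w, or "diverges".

-2

J'(w) = 45w(w + 1)(w + 2)(w + 5), so J'(-4) = -1080.
Gradient descent moves in the -J' direction, i.e. w is increasing.
The nearest critical point in that direction is w = -2, where J'' = 270 > 0 (a local minimum). The iterate converges there.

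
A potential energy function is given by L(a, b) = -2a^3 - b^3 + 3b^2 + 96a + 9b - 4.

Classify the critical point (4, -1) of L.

saddle point

The mixed partial ∂²L/∂a∂b is 0, so the Hessian at any point is diag(L_aa, L_bb) = diag(-12a, 6(-b + 1)).
At (4, -1): H = diag(-48, 12).
The eigenvalues have opposite signs, so H is indefinite: a saddle point.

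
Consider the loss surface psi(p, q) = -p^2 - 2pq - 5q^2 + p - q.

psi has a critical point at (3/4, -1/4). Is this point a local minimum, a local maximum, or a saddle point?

local maximum

The Hessian of psi is constant: H = [[-2, -2], [-2, -10]].
det(H) = (-2)·(-10) − (-2)² = 16.
det(H) > 0 and tr(H) = -12 < 0, so H is negative definite and the point is a local maximum.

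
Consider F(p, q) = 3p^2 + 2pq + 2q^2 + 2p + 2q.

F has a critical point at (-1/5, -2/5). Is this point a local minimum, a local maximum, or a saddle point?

The Hessian of F is constant: H = [[6, 2], [2, 4]].
det(H) = 6·4 − 2² = 20.
det(H) > 0 and tr(H) = 10 > 0, so H is positive definite and the point is a local minimum.

local minimum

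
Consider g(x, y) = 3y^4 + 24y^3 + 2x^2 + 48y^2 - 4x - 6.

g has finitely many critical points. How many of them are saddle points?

g separates as a function of x plus a function of y, so ∇g=0 decouples.
∂g/∂x = 4(x - 1) = 0 at x ∈ {1}; ∂g/∂y = 12y(y + 2)(y + 4) = 0 at y ∈ {-4, -2, 0}.
The Hessian is diagonal: diag(g_xx, g_yy). Second derivatives: g_xx(1)=4; g_yy(-4)=96, g_yy(-2)=-48, g_yy(0)=96.
Saddle points occur where the two diagonal entries have opposite signs: (1, -2). Count: 1.

1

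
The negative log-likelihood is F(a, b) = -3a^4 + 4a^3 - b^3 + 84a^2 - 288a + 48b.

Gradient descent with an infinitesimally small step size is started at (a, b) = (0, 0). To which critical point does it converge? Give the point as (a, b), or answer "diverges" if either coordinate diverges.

F is separable, so gradient descent decouples: a follows -∂F/∂a, b follows -∂F/∂b.
∂F/∂a = -12(a - 3)(a - 2)(a + 4); at a=0 this is -288, so a increases.
∂F/∂b = -3(b - 4)(b + 4); at b=0 this is 48, so b decreases.
a converges to its nearest critical value 2 (a local min of the a-part); b converges to -4. The iterate converges to (2, -4).

(2, -4)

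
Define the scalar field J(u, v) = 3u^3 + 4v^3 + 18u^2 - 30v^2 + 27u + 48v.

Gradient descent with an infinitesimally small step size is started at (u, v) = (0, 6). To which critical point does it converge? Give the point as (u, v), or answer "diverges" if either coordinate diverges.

J is separable, so gradient descent decouples: u follows -∂J/∂u, v follows -∂J/∂v.
∂J/∂u = 9(u + 1)(u + 3); at u=0 this is 27, so u decreases.
∂J/∂v = 12(v - 4)(v - 1); at v=6 this is 120, so v decreases.
u converges to its nearest critical value -1 (a local min of the u-part); v converges to 4. The iterate converges to (-1, 4).

(-1, 4)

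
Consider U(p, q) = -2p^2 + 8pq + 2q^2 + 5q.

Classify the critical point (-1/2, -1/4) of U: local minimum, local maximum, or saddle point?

saddle point

The Hessian of U is constant: H = [[-4, 8], [8, 4]].
det(H) = (-4)·4 − 8² = -80.
Since det(H) < 0, H is indefinite and the critical point is a saddle point.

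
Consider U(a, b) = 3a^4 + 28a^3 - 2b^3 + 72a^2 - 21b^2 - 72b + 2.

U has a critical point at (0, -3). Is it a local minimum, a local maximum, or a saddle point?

saddle point

The mixed partial ∂²U/∂a∂b is 0, so the Hessian at any point is diag(U_aa, U_bb) = diag(12(3a^2 + 14a + 12), -6(2b + 7)).
At (0, -3): H = diag(144, -6).
The eigenvalues have opposite signs, so H is indefinite: a saddle point.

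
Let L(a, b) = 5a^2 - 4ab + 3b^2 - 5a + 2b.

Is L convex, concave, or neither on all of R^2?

L is quadratic, so its Hessian is the constant matrix H = [[10, -4], [-4, 6]].
det(H) = 44, tr(H) = 16.
det(H) > 0 and tr(H) > 0, so H is positive definite everywhere: convex.

convex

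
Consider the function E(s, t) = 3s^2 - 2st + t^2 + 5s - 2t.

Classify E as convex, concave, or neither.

convex

E is quadratic, so its Hessian is the constant matrix H = [[6, -2], [-2, 2]].
det(H) = 8, tr(H) = 8.
det(H) > 0 and tr(H) > 0, so H is positive definite everywhere: convex.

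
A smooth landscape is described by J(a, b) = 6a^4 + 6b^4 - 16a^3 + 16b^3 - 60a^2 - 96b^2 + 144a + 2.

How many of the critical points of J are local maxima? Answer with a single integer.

1

J separates as a function of a plus a function of b, so ∇J=0 decouples.
∂J/∂a = 24(a - 3)(a - 1)(a + 2) = 0 at a ∈ {-2, 1, 3}; ∂J/∂b = 24b(b - 2)(b + 4) = 0 at b ∈ {-4, 0, 2}.
The Hessian is diagonal: diag(J_aa, J_bb). Second derivatives: J_aa(-2)=360, J_aa(1)=-144, J_aa(3)=240; J_bb(-4)=576, J_bb(0)=-192, J_bb(2)=288.
Local maxima occur where both diagonal entries negative: (1, 0). Count: 1.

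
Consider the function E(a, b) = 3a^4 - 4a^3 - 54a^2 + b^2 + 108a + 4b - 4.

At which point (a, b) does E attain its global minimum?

(-3, -2)

E(a,b) separates as P(a) + Q(b) − 4, so its minimum is min P + min Q − 4.
P'(a) = 12(a - 3)(a - 1)(a + 3) vanishes at a ∈ {-3, 1, 3}; Q'(b) = 2b + 4 vanishes at b ∈ {-2}.
Local minima of P (where P''>0): P(-3)=-459, P(3)=-27. Local minima of Q: Q(-2)=-4.
So the global minimum of E is P(-3) + Q(-2) − 4 = -459 − 4 − 4 = -467, attained at (-3, -2).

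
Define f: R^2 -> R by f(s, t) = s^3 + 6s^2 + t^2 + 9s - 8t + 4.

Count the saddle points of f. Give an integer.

1

f separates as a function of s plus a function of t, so ∇f=0 decouples.
∂f/∂s = 3(s + 1)(s + 3) = 0 at s ∈ {-3, -1}; ∂f/∂t = 2(t - 4) = 0 at t ∈ {4}.
The Hessian is diagonal: diag(f_ss, f_tt). Second derivatives: f_ss(-3)=-6, f_ss(-1)=6; f_tt(4)=2.
Saddle points occur where the two diagonal entries have opposite signs: (-3, 4). Count: 1.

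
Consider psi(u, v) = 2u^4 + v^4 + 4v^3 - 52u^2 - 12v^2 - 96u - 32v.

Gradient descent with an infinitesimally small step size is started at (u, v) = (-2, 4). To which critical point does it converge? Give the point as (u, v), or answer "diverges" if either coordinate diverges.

psi is separable, so gradient descent decouples: u follows -∂psi/∂u, v follows -∂psi/∂v.
∂psi/∂u = 8(u - 4)(u + 1)(u + 3); at u=-2 this is 48, so u decreases.
∂psi/∂v = 4(v - 2)(v + 1)(v + 4); at v=4 this is 320, so v decreases.
u converges to its nearest critical value -3 (a local min of the u-part); v converges to 2. The iterate converges to (-3, 2).

(-3, 2)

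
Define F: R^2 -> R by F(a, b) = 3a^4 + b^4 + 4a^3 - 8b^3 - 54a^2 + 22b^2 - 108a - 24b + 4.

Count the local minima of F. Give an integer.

4

F separates as a function of a plus a function of b, so ∇F=0 decouples.
∂F/∂a = 12(a - 3)(a + 1)(a + 3) = 0 at a ∈ {-3, -1, 3}; ∂F/∂b = 4(b - 3)(b - 2)(b - 1) = 0 at b ∈ {1, 2, 3}.
The Hessian is diagonal: diag(F_aa, F_bb). Second derivatives: F_aa(-3)=144, F_aa(-1)=-96, F_aa(3)=288; F_bb(1)=8, F_bb(2)=-4, F_bb(3)=8.
Local minima occur where both diagonal entries positive: (-3, 1), (-3, 3), (3, 1), (3, 3). Count: 4.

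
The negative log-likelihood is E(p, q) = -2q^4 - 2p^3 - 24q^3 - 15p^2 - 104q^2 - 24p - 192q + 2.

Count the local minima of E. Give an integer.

E separates as a function of p plus a function of q, so ∇E=0 decouples.
∂E/∂p = -6(p + 1)(p + 4) = 0 at p ∈ {-4, -1}; ∂E/∂q = -8(q + 2)(q + 3)(q + 4) = 0 at q ∈ {-4, -3, -2}.
The Hessian is diagonal: diag(E_pp, E_qq). Second derivatives: E_pp(-4)=18, E_pp(-1)=-18; E_qq(-4)=-16, E_qq(-3)=8, E_qq(-2)=-16.
Local minima occur where both diagonal entries positive: (-4, -3). Count: 1.

1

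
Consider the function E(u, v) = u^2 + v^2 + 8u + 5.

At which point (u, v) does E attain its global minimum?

E(u,v) separates as P(u) + Q(v) + 5, so its minimum is min P + min Q + 5.
P'(u) = 2u + 8 vanishes at u ∈ {-4}; Q'(v) = 2v vanishes at v ∈ {0}.
Local minima of P (where P''>0): P(-4)=-16. Local minima of Q: Q(0)=0.
So the global minimum of E is P(-4) + Q(0) + 5 = -16 + 0 + 5 = -11, attained at (-4, 0).

(-4, 0)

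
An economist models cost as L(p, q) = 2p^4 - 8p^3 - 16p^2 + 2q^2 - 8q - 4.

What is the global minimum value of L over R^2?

L(p,q) separates as A(p) + B(q) − 4, so its minimum is min A + min B − 4.
A'(p) = 8p(p - 4)(p + 1) vanishes at p ∈ {-1, 0, 4}; B'(q) = 4q - 8 vanishes at q ∈ {2}.
Local minima of A (where A''>0): A(-1)=-6, A(4)=-256. Local minima of B: B(2)=-8.
So the global minimum of L is A(4) + B(2) − 4 = -256 − 8 − 4 = -268, attained at (4, 2).

-268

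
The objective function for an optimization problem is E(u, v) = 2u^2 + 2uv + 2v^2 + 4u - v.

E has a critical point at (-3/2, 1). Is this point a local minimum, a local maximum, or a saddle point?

The Hessian of E is constant: H = [[4, 2], [2, 4]].
det(H) = 4·4 − 2² = 12.
det(H) > 0 and tr(H) = 8 > 0, so H is positive definite and the point is a local minimum.

local minimum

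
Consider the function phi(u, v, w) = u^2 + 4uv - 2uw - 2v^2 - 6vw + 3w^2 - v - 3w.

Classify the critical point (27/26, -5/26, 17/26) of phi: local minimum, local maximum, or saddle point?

The Hessian is constant: H = [[2, 4, -2], [4, -4, -6], [-2, -6, 6]].
Leading principal minors: Δ₁ = 2, Δ₂ = -24, Δ₃ = -104.
The minors fit neither the all-positive nor the alternating-sign pattern, so H is indefinite: a saddle point.

saddle point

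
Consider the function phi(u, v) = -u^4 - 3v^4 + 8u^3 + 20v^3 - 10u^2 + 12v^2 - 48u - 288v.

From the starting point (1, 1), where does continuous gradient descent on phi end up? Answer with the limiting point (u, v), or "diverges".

(3, 3)

phi is separable, so gradient descent decouples: u follows -∂phi/∂u, v follows -∂phi/∂v.
∂phi/∂u = -4(u - 4)(u - 3)(u + 1); at u=1 this is -48, so u increases.
∂phi/∂v = -12(v - 4)(v - 3)(v + 2); at v=1 this is -216, so v increases.
u converges to its nearest critical value 3 (a local min of the u-part); v converges to 3. The iterate converges to (3, 3).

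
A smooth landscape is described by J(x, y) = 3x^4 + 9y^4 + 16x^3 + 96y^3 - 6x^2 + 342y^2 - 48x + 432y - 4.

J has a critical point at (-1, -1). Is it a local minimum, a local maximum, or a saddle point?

The mixed partial ∂²J/∂x∂y is 0, so the Hessian at any point is diag(J_xx, J_yy) = diag(12(3x^2 + 8x - 1), 36(3y^2 + 16y + 19)).
At (-1, -1): H = diag(-72, 216).
The eigenvalues have opposite signs, so H is indefinite: a saddle point.

saddle point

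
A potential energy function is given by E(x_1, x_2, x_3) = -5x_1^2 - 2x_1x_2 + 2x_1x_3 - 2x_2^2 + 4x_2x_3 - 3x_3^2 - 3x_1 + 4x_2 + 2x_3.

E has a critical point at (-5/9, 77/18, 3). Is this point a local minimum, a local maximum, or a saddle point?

local maximum

The Hessian is constant: H = [[-10, -2, 2], [-2, -4, 4], [2, 4, -6]].
Leading principal minors: Δ₁ = -10, Δ₂ = 36, Δ₃ = -72.
The minors alternate sign starting negative (−, +, −), so H is negative definite: a local maximum.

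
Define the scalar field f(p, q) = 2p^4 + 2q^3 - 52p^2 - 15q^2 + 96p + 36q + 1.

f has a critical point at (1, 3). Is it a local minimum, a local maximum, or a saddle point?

The mixed partial ∂²f/∂p∂q is 0, so the Hessian at any point is diag(f_pp, f_qq) = diag(8(3p^2 - 13), 6(2q - 5)).
At (1, 3): H = diag(-80, 6).
The eigenvalues have opposite signs, so H is indefinite: a saddle point.

saddle point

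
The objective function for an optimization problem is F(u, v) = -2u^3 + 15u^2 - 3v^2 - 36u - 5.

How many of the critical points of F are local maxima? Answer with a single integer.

F separates as a function of u plus a function of v, so ∇F=0 decouples.
∂F/∂u = -6(u - 3)(u - 2) = 0 at u ∈ {2, 3}; ∂F/∂v = -6v = 0 at v ∈ {0}.
The Hessian is diagonal: diag(F_uu, F_vv). Second derivatives: F_uu(2)=6, F_uu(3)=-6; F_vv(0)=-6.
Local maxima occur where both diagonal entries negative: (3, 0). Count: 1.

1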